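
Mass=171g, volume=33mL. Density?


ρ = mass/volume
= 171/33
= 5.182 g/mL

5.182 g/mL


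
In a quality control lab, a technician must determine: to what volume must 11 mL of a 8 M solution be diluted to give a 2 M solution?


C1V1 = C2V2
8 × 11 = 2 × V2
V2 = 88/2 = 44.0 mL

44.0 mL


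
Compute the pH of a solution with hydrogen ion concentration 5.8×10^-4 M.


pH = -log10([H+]) = -log10(5.8×10^-4)
= 4 - log10(5.8)
= 4 - 0.76
= 3.24

3.24


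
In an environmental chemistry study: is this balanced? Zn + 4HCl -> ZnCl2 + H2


Equation: Zn + 4HCl -> ZnCl2 + H2
Check atoms: Cl: 4≠2, H: 4≠2, Zn: 1=1
Not balanced

No, not balanced


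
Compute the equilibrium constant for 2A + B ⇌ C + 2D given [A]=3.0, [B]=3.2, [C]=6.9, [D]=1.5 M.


Kc = [C][D]^2/([A]^2[B])
= (6.9^1 × 1.5^2)/(3.0^2 × 3.2^1)
= 15.525/28.8
= 0.5391

0.5391


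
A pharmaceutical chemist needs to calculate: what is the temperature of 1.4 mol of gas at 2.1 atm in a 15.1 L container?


PV = nRT  (R = 0.08206 L·atm/(mol·K))
T = PV/(nR) = 2.1×15.1/(1.4×0.08206)
= 31.71/0.114884
= 276.02 K

276.02 K


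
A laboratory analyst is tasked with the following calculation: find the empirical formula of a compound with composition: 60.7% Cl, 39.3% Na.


Assume 100 g sample. Moles of each element:
  Cl: 60.7/35.45 = 1.712 mol
  Na: 39.3/22.99 = 1.709 mol
Divide by smallest (1.709):
  Cl: 1.712/1.709 = 1.0
  Na: 1.709/1.709 = 1.0
Empirical formula: NaCl

NaCl


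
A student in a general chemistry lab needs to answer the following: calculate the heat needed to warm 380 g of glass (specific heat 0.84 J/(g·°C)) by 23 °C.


q = mcΔT = 380 × 0.84 × 23
= 7341.60 J

7341.60 J


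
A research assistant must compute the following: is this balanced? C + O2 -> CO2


Equation: C + O2 -> CO2
Check atoms: C: 1=1, O: 2=2
Balanced

Yes, balanced


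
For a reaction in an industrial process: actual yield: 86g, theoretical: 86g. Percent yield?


% yield = actual/theoretical × 100
= 86/86 × 100
= 100.0%

100.0%


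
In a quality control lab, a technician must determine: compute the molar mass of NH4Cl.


M(NH4Cl) = 1×14.01 + 4×1.008 + 1×35.45
= 14.01 + 4.03 + 35.45
= 53.49 g/mol

53.49 g/mol


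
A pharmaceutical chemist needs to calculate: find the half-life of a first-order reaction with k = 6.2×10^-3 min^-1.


t½ = ln2/k = 0.693147/(6.2×10^-3 min^-1)
= 111.8 min

111.8 min


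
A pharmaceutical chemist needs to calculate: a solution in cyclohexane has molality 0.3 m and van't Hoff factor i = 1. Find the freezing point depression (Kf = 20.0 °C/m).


ΔTf = Kf × m × i
= 20.0 × 0.3 × 1
= 6.0 °C

6.0 °C


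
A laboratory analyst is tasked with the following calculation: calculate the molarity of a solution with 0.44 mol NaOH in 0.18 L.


M = n/V = 0.44/0.18 = 2.444 mol/L

2.444 M


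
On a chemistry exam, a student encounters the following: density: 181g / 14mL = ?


ρ = mass/volume
= 181/14
= 12.929 g/mL

12.929 g/mL


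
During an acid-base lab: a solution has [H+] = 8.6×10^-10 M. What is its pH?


pH = -log10([H+]) = -log10(8.6×10^-10)
= 10 - log10(8.6)
= 10 - 0.93
= 9.07

9.07


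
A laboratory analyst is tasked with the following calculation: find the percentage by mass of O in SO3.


M(SO3) = 1×32.07 + 3×16.0 = 80.07 g/mol
Mass of O = 3 × 16.0 = 48.00 g/mol
% O = 48.00/80.07 × 100 = 59.95%

59.95%


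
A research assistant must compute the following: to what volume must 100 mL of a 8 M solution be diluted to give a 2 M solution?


C1V1 = C2V2
8 × 100 = 2 × V2
V2 = 800/2 = 400.0 mL

400.0 mL


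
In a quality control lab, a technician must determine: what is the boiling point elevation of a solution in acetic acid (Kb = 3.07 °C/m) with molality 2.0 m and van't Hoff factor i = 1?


ΔTb = Kb × m × i
= 3.07 × 2.0 × 1
= 6.14 °C

6.14 °C


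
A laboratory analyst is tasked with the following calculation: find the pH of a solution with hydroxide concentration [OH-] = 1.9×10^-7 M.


pOH = -log10([OH-]) = -log10(1.9×10^-7)
= 7 - log10(1.9) = 6.72
pH = 14 - pOH = 14 - 6.72 = 7.28

7.28


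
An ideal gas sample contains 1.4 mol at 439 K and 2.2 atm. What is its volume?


PV = nRT  (R = 0.08206 L·atm/(mol·K))
V = nRT/P = 1.4×0.08206×439/2.2
= 22.925 L

22.925 L


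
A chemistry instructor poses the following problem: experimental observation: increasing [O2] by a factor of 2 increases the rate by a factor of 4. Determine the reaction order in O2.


rate ∝ [O2]^n
2^n = 4 → n = 2
Order in O2: 2

2


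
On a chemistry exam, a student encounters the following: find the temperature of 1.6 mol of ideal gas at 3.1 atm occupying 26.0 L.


PV = nRT  (R = 0.08206 L·atm/(mol·K))
T = PV/(nR) = 3.1×26.0/(1.6×0.08206)
= 80.60/0.131296
= 613.88 K

613.88 K


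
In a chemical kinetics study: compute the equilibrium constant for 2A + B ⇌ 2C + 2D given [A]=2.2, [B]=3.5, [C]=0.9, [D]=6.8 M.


Kc = [C]^2[D]^2/([A]^2[B])
= (0.9^2 × 6.8^2)/(2.2^2 × 3.5^1)
= 37.4544/16.94
= 2.211

2.211


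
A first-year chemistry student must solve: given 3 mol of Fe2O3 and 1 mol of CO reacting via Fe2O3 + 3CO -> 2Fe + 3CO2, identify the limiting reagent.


Mole ratio available / coefficient:
  Fe2O3: 3/1 = 3.000
  CO: 1/3 = 0.333
Smaller ratio is limiting.

CO


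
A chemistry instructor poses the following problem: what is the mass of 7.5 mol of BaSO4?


M(BaSO4) = 233.4 g/mol
mass = n × M = 7.5 × 233.4 = 1750.50 g

1750.50 g


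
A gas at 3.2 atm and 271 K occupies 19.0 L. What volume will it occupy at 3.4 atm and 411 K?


P1V1/T1 = P2V2/T2
V2 = P1V1T2/(T1P2)
= 3.2×19.0×411/(271×3.4)
= 27.12 L

27.12 L


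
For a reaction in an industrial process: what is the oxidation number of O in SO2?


O is usually -2
Oxidation number: -2

-2


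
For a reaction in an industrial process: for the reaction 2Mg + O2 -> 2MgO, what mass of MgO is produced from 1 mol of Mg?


Mole ratio MgO:Mg = 2:2
n(MgO) = 1 × 2/2 = 1.000 mol
mass = 1.000 × 40.31 = 40.31 g

40.31 g


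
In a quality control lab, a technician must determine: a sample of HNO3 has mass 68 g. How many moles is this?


M(HNO3) = 63.02 g/mol
n = mass/M = 68/63.02 = 1.079 mol

1.079 mol


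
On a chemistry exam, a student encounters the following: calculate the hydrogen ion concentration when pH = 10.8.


[H+] = 10^(-pH) = 10^(-10.8)
= 1.58×10^-11 M

1.58×10^-11 M


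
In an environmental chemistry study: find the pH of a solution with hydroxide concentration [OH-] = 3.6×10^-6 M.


pOH = -log10([OH-]) = -log10(3.6×10^-6)
= 6 - log10(3.6) = 5.44
pH = 14 - pOH = 14 - 5.44 = 8.56

8.56


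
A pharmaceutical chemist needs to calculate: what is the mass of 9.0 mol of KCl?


M(KCl) = 74.55 g/mol
mass = n × M = 9.0 × 74.55 = 670.95 g

670.95 g


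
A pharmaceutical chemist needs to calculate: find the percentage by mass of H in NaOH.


M(NaOH) = 1×22.99 + 1×16.0 + 1×1.008 = 39.998 g/mol
Mass of H = 1 × 1.008 = 1.008 g/mol
% H = 1.008/39.998 × 100 = 2.52%

2.52%


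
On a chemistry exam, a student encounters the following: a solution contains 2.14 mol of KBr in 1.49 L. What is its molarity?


M = n/V = 2.14/1.49 = 1.436 mol/L

1.436 M


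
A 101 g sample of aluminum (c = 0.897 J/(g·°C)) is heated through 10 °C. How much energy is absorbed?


q = mcΔT = 101 × 0.897 × 10
= 905.97 J

905.97 J


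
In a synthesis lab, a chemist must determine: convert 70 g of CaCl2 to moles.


M(CaCl2) = 110.98 g/mol
n = mass/M = 70/110.98 = 0.6307 mol

0.6307 mol


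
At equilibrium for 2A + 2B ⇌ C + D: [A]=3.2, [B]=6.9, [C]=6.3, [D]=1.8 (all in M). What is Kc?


Kc = [C][D]/([A]^2[B]^2)
= (6.3^1 × 1.8^1)/(3.2^2 × 6.9^2)
= 11.34/487.5264
= 0.02326

0.02326


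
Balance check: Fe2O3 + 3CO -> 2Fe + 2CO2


Equation: Fe2O3 + 3CO -> 2Fe + 2CO2
Check atoms: C: 3≠2, Fe: 2=2, O: 6≠4
Not balanced

No, not balanced


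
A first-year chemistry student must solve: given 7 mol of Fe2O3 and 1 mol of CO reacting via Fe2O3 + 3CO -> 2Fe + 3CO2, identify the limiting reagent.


Mole ratio available / coefficient:
  Fe2O3: 7/1 = 7.000
  CO: 1/3 = 0.333
Smaller ratio is limiting.

CO


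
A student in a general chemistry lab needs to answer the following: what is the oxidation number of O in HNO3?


O is usually -2
Oxidation number: -2

-2


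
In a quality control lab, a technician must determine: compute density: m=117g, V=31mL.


ρ = mass/volume
= 117/31
= 3.774 g/mL

3.774 g/mL


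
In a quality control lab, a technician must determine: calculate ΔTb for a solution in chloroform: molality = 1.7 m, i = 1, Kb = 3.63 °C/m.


ΔTb = Kb × m × i
= 3.63 × 1.7 × 1
= 6.171 °C

6.171 °C


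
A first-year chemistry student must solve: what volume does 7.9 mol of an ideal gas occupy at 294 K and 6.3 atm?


PV = nRT  (R = 0.08206 L·atm/(mol·K))
V = nRT/P = 7.9×0.08206×294/6.3
= 30.253 L

30.253 L


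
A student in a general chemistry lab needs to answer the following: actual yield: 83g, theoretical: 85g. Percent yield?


% yield = actual/theoretical × 100
= 83/85 × 100
= 97.65%

97.65%


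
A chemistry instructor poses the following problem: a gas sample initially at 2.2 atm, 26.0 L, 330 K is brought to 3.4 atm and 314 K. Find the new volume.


P1V1/T1 = P2V2/T2
V2 = P1V1T2/(T1P2)
= 2.2×26.0×314/(330×3.4)
= 16.008 L

16.008 L


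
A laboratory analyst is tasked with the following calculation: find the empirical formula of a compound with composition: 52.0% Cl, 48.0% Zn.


Assume 100 g sample. Moles of each element:
  Cl: 52.0/35.45 = 1.467 mol
  Zn: 48.0/65.38 = 0.734 mol
Divide by smallest (0.734):
  Cl: 1.467/0.734 = 2.0
  Zn: 0.734/0.734 = 1.0
Empirical formula: ZnCl2

ZnCl2


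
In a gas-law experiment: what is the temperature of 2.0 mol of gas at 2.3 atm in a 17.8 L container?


PV = nRT  (R = 0.08206 L·atm/(mol·K))
T = PV/(nR) = 2.3×17.8/(2.0×0.08206)
= 40.94/0.164120
= 249.45 K

249.45 K


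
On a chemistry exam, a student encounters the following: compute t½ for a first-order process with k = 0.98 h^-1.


t½ = ln2/k = 0.693147/(0.98 h^-1)
= 0.7073 h

0.7073 h


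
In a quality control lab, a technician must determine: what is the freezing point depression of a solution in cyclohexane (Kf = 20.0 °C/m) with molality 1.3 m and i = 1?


ΔTf = Kf × m × i
= 20.0 × 1.3 × 1
= 26.0 °C

26.0 °C


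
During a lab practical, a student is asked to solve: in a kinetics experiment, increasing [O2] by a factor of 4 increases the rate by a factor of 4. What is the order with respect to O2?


rate ∝ [O2]^n
4^n = 4 → n = 1
Order in O2: 1

1


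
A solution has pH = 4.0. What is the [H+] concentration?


[H+] = 10^(-pH) = 10^(-4.0)
= 1.0×10^-4 M

1.0×10^-4 M


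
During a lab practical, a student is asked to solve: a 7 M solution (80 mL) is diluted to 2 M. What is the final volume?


C1V1 = C2V2
7 × 80 = 2 × V2
V2 = 560/2 = 280.0 mL

280.0 mL


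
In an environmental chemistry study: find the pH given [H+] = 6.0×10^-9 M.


pH = -log10([H+]) = -log10(6.0×10^-9)
= 9 - log10(6.0)
= 9 - 0.78
= 8.22

8.22


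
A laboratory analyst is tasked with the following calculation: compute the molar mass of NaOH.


M(NaOH) = 1×22.99 + 1×16.0 + 1×1.008
= 22.99 + 16.0 + 1.01
= 40.0 g/mol

40.0 g/mol


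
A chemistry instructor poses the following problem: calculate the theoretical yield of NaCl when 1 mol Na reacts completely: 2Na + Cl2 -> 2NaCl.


Mole ratio NaCl:Na = 2:2
n(NaCl) = 1 × 2/2 = 1.000 mol
mass = 1.000 × 58.44 = 58.44 g

58.44 g


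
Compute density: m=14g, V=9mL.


ρ = mass/volume
= 14/9
= 1.556 g/mL

1.556 g/mL


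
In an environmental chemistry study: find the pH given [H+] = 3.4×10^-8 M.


pH = -log10([H+]) = -log10(3.4×10^-8)
= 8 - log10(3.4)
= 8 - 0.53
= 7.47

7.47


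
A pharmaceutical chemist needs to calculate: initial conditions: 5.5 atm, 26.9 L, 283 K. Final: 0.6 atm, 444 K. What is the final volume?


P1V1/T1 = P2V2/T2
V2 = P1V1T2/(T1P2)
= 5.5×26.9×444/(283×0.6)
= 386.866 L

386.866 L


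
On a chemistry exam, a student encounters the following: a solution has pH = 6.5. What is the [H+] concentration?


[H+] = 10^(-pH) = 10^(-6.5)
= 3.16×10^-7 M

3.16×10^-7 M


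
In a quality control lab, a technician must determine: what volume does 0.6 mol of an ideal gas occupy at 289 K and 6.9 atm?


PV = nRT  (R = 0.08206 L·atm/(mol·K))
V = nRT/P = 0.6×0.08206×289/6.9
= 2.062 L

2.062 L


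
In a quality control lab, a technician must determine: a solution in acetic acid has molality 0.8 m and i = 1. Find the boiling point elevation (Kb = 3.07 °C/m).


ΔTb = Kb × m × i
= 3.07 × 0.8 × 1
= 2.456 °C

2.456 °C


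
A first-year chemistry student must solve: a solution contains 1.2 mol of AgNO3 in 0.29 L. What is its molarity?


M = n/V = 1.2/0.29 = 4.138 mol/L

4.138 M


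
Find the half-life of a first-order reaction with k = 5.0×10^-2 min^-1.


t½ = ln2/k = 0.693147/(5.0×10^-2 min^-1)
= 13.86 min

13.86 min


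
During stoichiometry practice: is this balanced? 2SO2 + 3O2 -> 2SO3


Equation: 2SO2 + 3O2 -> 2SO3
Check atoms: O: 10≠6, S: 2=2
Not balanced

No, not balanced


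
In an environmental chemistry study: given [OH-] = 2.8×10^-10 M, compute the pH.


pOH = -log10([OH-]) = -log10(2.8×10^-10)
= 10 - log10(2.8) = 9.55
pH = 14 - pOH = 14 - 9.55 = 4.45

4.45


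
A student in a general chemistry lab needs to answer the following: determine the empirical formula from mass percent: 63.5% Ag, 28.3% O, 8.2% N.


Assume 100 g sample. Moles of each element:
  Ag: 63.5/107.87 = 0.589 mol
  O: 28.3/16.0 = 1.769 mol
  N: 8.2/14.01 = 0.585 mol
Divide by smallest (0.585):
  Ag: 0.589/0.585 = 1.01
  O: 1.769/0.585 = 3.02
  N: 0.585/0.585 = 1.0
Empirical formula: AgNO3

AgNO3


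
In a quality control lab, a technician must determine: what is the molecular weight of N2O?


M(N2O) = 2×14.01 + 1×16.0
= 28.02 + 16.0
= 44.02 g/mol

44.02 g/mol


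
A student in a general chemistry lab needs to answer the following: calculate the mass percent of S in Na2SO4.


M(Na2SO4) = 2×22.99 + 1×32.07 + 4×16.0 = 142.05 g/mol
Mass of S = 1 × 32.07 = 32.07 g/mol
% S = 32.07/142.05 × 100 = 22.58%

22.58%


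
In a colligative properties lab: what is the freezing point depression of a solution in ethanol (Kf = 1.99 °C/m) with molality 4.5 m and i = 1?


ΔTf = Kf × m × i
= 1.99 × 4.5 × 1
= 8.955 °C

8.955 °C


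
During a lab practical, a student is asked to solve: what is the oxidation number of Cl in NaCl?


halide: -1
Oxidation number: -1

-1


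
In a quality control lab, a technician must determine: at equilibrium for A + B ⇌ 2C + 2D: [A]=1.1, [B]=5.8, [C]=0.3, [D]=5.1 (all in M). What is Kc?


Kc = [C]^2[D]^2/([A][B])
= (0.3^2 × 5.1^2)/(1.1^1 × 5.8^1)
= 2.3409/6.38
= 0.3669

0.3669


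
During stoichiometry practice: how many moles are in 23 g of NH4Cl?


M(NH4Cl) = 53.49 g/mol
n = mass/M = 23/53.49 = 0.43 mol

0.43 mol


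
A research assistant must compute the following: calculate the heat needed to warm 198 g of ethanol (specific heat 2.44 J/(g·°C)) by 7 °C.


q = mcΔT = 198 × 2.44 × 7
= 3381.84 J

3381.84 J


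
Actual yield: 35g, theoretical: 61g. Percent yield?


% yield = actual/theoretical × 100
= 35/61 × 100
= 57.38%

57.38%


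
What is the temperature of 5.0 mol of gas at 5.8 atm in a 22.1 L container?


PV = nRT  (R = 0.08206 L·atm/(mol·K))
T = PV/(nR) = 5.8×22.1/(5.0×0.08206)
= 128.18/0.410300
= 312.41 K

312.41 K


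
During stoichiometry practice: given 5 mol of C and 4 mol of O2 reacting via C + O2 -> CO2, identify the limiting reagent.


Mole ratio available / coefficient:
  C: 5/1 = 5.000
  O2: 4/1 = 4.000
Smaller ratio is limiting.

O2


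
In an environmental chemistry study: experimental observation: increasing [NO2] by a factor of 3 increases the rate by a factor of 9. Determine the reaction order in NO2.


rate ∝ [NO2]^n
3^n = 9 → n = 2
Order in NO2: 2

2


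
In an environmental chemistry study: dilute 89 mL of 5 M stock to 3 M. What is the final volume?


C1V1 = C2V2
5 × 89 = 3 × V2
V2 = 445/3 = 148.33 mL

148.33 mL


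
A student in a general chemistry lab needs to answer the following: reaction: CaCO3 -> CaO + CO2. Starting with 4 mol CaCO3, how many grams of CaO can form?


Mole ratio CaO:CaCO3 = 1:1
n(CaO) = 4 × 1/1 = 4.000 mol
mass = 4.000 × 56.08 = 224.32 g

224.32 g


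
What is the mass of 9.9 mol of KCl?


M(KCl) = 74.55 g/mol
mass = n × M = 9.9 × 74.55 = 738.05 g

738.05 g


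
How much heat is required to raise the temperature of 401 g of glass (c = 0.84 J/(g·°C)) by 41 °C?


q = mcΔT = 401 × 0.84 × 41
= 13810.44 J

13810.44 J


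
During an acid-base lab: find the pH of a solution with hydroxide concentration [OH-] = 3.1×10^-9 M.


pOH = -log10([OH-]) = -log10(3.1×10^-9)
= 9 - log10(3.1) = 8.51
pH = 14 - pOH = 14 - 8.51 = 5.49

5.49


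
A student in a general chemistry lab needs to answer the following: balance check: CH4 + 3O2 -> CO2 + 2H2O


Equation: CH4 + 3O2 -> CO2 + 2H2O
Check atoms: C: 1=1, H: 4=4, O: 6≠4
Not balanced

No, not balanced


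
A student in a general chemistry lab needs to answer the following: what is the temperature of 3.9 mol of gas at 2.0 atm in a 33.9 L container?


PV = nRT  (R = 0.08206 L·atm/(mol·K))
T = PV/(nR) = 2.0×33.9/(3.9×0.08206)
= 67.80/0.320034
= 211.85 K

211.85 K


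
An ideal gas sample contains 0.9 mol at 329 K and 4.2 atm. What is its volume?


PV = nRT  (R = 0.08206 L·atm/(mol·K))
V = nRT/P = 0.9×0.08206×329/4.2
= 5.785 L

5.785 L


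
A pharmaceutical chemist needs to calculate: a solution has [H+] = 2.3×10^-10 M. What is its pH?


pH = -log10([H+]) = -log10(2.3×10^-10)
= 10 - log10(2.3)
= 10 - 0.36
= 9.64

9.64


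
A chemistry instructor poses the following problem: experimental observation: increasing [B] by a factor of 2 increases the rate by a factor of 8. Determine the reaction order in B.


rate ∝ [B]^n
2^n = 8 → n = 3
Order in B: 3

3


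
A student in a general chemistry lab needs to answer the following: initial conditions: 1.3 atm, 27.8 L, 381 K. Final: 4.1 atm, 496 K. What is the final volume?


P1V1/T1 = P2V2/T2
V2 = P1V1T2/(T1P2)
= 1.3×27.8×496/(381×4.1)
= 11.475 L

11.475 L


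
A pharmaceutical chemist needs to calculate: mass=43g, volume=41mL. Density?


ρ = mass/volume
= 43/41
= 1.049 g/mL

1.049 g/mL


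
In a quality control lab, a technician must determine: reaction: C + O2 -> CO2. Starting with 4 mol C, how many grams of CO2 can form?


Mole ratio CO2:C = 1:1
n(CO2) = 4 × 1/1 = 4.000 mol
mass = 4.000 × 44.01 = 176.04 g

176.04 g


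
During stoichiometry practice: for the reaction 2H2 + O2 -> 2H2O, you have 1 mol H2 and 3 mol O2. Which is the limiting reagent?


Mole ratio available / coefficient:
  H2: 1/2 = 0.500
  O2: 3/1 = 3.000
Smaller ratio is limiting.

H2


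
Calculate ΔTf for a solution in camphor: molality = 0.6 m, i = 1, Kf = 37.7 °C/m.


ΔTf = Kf × m × i
= 37.7 × 0.6 × 1
= 22.62 °C

22.62 °C


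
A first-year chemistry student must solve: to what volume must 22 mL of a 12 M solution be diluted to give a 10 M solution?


C1V1 = C2V2
12 × 22 = 10 × V2
V2 = 264/10 = 26.4 mL

26.4 mL


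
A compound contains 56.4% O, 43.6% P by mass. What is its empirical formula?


Assume 100 g sample. Moles of each element:
  O: 56.4/16.0 = 3.525 mol
  P: 43.6/30.97 = 1.408 mol
Divide by smallest (1.408):
  O: 3.525/1.408 = 2.5
  P: 1.408/1.408 = 1.0
Multiply all ratios by 2 to obtain whole numbers.
Empirical formula: P2O5

P2O5


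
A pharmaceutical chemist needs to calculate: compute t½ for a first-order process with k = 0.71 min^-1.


t½ = ln2/k = 0.693147/(0.71 min^-1)
= 0.9763 min

0.9763 min


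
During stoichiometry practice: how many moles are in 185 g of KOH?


M(KOH) = 56.11 g/mol
n = mass/M = 185/56.11 = 3.2971 mol

3.2971 mol


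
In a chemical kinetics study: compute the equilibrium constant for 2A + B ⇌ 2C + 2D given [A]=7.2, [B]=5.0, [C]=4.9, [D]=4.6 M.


Kc = [C]^2[D]^2/([A]^2[B])
= (4.9^2 × 4.6^2)/(7.2^2 × 5.0^1)
= 508.0516/259.2
= 1.960

1.960


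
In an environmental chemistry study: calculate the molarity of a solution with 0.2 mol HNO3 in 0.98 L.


M = n/V = 0.2/0.98 = 0.204 mol/L

0.204 M


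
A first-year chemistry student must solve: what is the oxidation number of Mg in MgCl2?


Group 2 metal: +2
Oxidation number: +2

+2


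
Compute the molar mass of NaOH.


M(NaOH) = 1×22.99 + 1×16.0 + 1×1.008
= 22.99 + 16.0 + 1.01
= 40.0 g/mol

40.0 g/mol


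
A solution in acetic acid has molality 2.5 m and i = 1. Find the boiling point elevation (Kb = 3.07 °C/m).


ΔTb = Kb × m × i
= 3.07 × 2.5 × 1
= 7.675 °C

7.675 °C


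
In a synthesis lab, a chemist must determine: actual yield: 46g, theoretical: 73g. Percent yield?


% yield = actual/theoretical × 100
= 46/73 × 100
= 63.01%

63.01%


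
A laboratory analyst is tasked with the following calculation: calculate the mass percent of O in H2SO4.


M(H2SO4) = 2×1.008 + 1×32.07 + 4×16.0 = 98.086 g/mol
Mass of O = 4 × 16.0 = 64.00 g/mol
% O = 64.00/98.086 × 100 = 65.25%

65.25%


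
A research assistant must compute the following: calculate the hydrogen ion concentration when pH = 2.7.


[H+] = 10^(-pH) = 10^(-2.7)
= 2.0×10^-3 M

2.0×10^-3 M


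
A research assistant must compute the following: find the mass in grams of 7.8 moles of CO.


M(CO) = 28.01 g/mol
mass = n × M = 7.8 × 28.01 = 218.48 g

218.48 g


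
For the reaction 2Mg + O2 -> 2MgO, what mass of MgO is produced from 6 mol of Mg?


Mole ratio MgO:Mg = 2:2
n(MgO) = 6 × 2/2 = 6.000 mol
mass = 6.000 × 40.31 = 241.86 g

241.86 g


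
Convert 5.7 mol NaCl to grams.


M(NaCl) = 58.44 g/mol
mass = n × M = 5.7 × 58.44 = 333.11 g

333.11 g


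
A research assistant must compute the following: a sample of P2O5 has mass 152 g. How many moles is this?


M(P2O5) = 141.94 g/mol
n = mass/M = 152/141.94 = 1.0709 mol

1.0709 mol


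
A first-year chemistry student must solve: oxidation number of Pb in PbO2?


x + 2(-2) = 0, so x = +4
Oxidation number: +4

+4


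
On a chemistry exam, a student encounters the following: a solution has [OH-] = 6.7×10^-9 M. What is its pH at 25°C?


pOH = -log10([OH-]) = -log10(6.7×10^-9)
= 9 - log10(6.7) = 8.17
pH = 14 - pOH = 14 - 8.17 = 5.83

5.83


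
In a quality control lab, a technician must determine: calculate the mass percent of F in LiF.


M(LiF) = 1×6.94 + 1×19.0 = 25.94 g/mol
Mass of F = 1 × 19.0 = 19.00 g/mol
% F = 19.00/25.94 × 100 = 73.25%

73.25%


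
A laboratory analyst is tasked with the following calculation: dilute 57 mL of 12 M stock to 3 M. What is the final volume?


C1V1 = C2V2
12 × 57 = 3 × V2
V2 = 684/3 = 228.0 mL

228.0 mL


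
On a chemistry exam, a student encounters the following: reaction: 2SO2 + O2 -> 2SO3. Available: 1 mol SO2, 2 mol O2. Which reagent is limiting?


Mole ratio available / coefficient:
  SO2: 1/2 = 0.500
  O2: 2/1 = 2.000
Smaller ratio is limiting.

SO2


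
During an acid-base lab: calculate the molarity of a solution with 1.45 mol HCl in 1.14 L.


M = n/V = 1.45/1.14 = 1.272 mol/L

1.272 M


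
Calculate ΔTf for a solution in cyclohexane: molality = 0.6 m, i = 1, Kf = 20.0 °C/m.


ΔTf = Kf × m × i
= 20.0 × 0.6 × 1
= 12.0 °C

12.0 °C


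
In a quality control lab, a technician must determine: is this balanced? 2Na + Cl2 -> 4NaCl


Equation: 2Na + Cl2 -> 4NaCl
Check atoms: Cl: 2≠4, Na: 2≠4
Not balanced

No, not balanced


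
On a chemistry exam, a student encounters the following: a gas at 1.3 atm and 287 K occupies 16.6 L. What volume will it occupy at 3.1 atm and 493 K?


P1V1/T1 = P2V2/T2
V2 = P1V1T2/(T1P2)
= 1.3×16.6×493/(287×3.1)
= 11.958 L

11.958 L


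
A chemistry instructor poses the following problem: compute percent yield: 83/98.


% yield = actual/theoretical × 100
= 83/98 × 100
= 84.69%

84.69%


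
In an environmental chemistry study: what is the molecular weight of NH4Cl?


M(NH4Cl) = 1×14.01 + 4×1.008 + 1×35.45
= 14.01 + 4.03 + 35.45
= 53.49 g/mol

53.49 g/mol


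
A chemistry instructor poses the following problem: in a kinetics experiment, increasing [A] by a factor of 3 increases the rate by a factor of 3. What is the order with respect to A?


rate ∝ [A]^n
3^n = 3 → n = 1
Order in A: 1

1


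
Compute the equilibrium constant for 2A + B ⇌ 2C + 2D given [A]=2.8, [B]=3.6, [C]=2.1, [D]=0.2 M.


Kc = [C]^2[D]^2/([A]^2[B])
= (2.1^2 × 0.2^2)/(2.8^2 × 3.6^1)
= 0.1764/28.224
= 0.006250

0.006250


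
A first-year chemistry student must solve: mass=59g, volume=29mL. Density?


ρ = mass/volume
= 59/29
= 2.034 g/mL

2.034 g/mL


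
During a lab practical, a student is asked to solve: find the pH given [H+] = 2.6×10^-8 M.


pH = -log10([H+]) = -log10(2.6×10^-8)
= 8 - log10(2.6)
= 8 - 0.41
= 7.59

7.59


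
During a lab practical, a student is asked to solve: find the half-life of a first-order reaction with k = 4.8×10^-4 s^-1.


t½ = ln2/k = 0.693147/(4.8×10^-4 s^-1)
= 1444 s

1444 s


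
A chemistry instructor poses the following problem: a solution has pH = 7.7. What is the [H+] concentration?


[H+] = 10^(-pH) = 10^(-7.7)
= 2.0×10^-8 M

2.0×10^-8 M


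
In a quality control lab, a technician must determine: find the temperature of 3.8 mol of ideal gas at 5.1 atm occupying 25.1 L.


PV = nRT  (R = 0.08206 L·atm/(mol·K))
T = PV/(nR) = 5.1×25.1/(3.8×0.08206)
= 128.01/0.311828
= 410.51 K

410.51 K


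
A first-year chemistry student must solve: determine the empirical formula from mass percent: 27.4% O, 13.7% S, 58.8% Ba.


Assume 100 g sample. Moles of each element:
  O: 27.4/16.0 = 1.712 mol
  S: 13.7/32.07 = 0.427 mol
  Ba: 58.8/137.33 = 0.428 mol
Divide by smallest (0.427):
  O: 1.712/0.427 = 4.01
  S: 0.427/0.427 = 1.0
  Ba: 0.428/0.427 = 1.0
Empirical formula: BaSO4

BaSO4


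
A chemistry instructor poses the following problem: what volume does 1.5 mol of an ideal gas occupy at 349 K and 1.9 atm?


PV = nRT  (R = 0.08206 L·atm/(mol·K))
V = nRT/P = 1.5×0.08206×349/1.9
= 22.61 L

22.61 L


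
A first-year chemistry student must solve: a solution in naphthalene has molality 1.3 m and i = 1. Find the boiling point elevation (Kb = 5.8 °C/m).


ΔTb = Kb × m × i
= 5.8 × 1.3 × 1
= 7.54 °C

7.54 °C


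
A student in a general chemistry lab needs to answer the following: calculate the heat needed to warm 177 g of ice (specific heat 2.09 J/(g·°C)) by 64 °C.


q = mcΔT = 177 × 2.09 × 64
= 23675.52 J

23675.52 J


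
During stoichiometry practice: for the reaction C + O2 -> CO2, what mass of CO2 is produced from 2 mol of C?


Mole ratio CO2:C = 1:1
n(CO2) = 2 × 1/1 = 2.000 mol
mass = 2.000 × 44.01 = 88.02 g

88.02 g


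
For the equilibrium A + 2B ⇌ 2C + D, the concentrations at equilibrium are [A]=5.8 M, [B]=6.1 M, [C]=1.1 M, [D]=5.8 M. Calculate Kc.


Kc = [C]^2[D]/([A][B]^2)
= (1.1^2 × 5.8^1)/(5.8^1 × 6.1^2)
= 7.018/215.818
= 0.03252

0.03252


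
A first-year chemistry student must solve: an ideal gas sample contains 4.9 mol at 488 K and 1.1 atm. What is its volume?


PV = nRT  (R = 0.08206 L·atm/(mol·K))
V = nRT/P = 4.9×0.08206×488/1.1
= 178.384 L

178.384 L


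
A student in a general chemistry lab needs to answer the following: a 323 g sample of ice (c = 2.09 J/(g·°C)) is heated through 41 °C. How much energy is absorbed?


q = mcΔT = 323 × 2.09 × 41
= 27677.87 J

27677.87 J


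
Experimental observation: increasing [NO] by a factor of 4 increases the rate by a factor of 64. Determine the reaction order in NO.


rate ∝ [NO]^n
4^n = 64 → n = 3
Order in NO: 3

3


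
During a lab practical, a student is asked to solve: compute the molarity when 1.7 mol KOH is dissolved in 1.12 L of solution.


M = n/V = 1.7/1.12 = 1.518 mol/L

1.518 M


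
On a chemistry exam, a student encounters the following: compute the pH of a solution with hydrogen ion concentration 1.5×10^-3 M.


pH = -log10([H+]) = -log10(1.5×10^-3)
= 3 - log10(1.5)
= 3 - 0.18
= 2.82

2.82


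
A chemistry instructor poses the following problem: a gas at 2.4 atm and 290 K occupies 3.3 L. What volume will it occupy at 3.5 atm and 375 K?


P1V1/T1 = P2V2/T2
V2 = P1V1T2/(T1P2)
= 2.4×3.3×375/(290×3.5)
= 2.926 L

2.926 L


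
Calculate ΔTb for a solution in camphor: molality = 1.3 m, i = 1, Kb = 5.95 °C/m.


ΔTb = Kb × m × i
= 5.95 × 1.3 × 1
= 7.735 °C

7.735 °C


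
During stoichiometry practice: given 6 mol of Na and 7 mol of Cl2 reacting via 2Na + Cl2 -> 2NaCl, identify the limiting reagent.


Mole ratio available / coefficient:
  Na: 6/2 = 3.000
  Cl2: 7/1 = 7.000
Smaller ratio is limiting.

Na


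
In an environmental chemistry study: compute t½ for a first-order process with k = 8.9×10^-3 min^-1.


t½ = ln2/k = 0.693147/(8.9×10^-3 min^-1)
= 77.88 min

77.88 min


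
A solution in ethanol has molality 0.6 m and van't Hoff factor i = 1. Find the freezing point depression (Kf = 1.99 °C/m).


ΔTf = Kf × m × i
= 1.99 × 0.6 × 1
= 1.194 °C

1.194 °C


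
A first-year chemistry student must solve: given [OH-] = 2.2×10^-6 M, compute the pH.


pOH = -log10([OH-]) = -log10(2.2×10^-6)
= 6 - log10(2.2) = 5.66
pH = 14 - pOH = 14 - 5.66 = 8.34

8.34


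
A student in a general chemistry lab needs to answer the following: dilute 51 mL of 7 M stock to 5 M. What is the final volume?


C1V1 = C2V2
7 × 51 = 5 × V2
V2 = 357/5 = 71.4 mL

71.4 mL


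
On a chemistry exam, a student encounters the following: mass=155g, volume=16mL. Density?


ρ = mass/volume
= 155/16
= 9.688 g/mL

9.688 g/mL


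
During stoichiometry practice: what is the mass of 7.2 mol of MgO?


M(MgO) = 40.31 g/mol
mass = n × M = 7.2 × 40.31 = 290.23 g

290.23 g


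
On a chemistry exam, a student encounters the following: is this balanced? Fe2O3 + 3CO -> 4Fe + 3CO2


Equation: Fe2O3 + 3CO -> 4Fe + 3CO2
Check atoms: C: 3=3, Fe: 2≠4, O: 6=6
Not balanced

No, not balanced


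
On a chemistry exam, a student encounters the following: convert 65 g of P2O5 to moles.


M(P2O5) = 141.94 g/mol
n = mass/M = 65/141.94 = 0.4579 mol

0.4579 mol


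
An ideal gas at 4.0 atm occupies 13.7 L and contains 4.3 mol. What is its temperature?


PV = nRT  (R = 0.08206 L·atm/(mol·K))
T = PV/(nR) = 4.0×13.7/(4.3×0.08206)
= 54.80/0.352858
= 155.30 K

155.30 K


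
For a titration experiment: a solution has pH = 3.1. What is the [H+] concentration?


[H+] = 10^(-pH) = 10^(-3.1)
= 7.94×10^-4 M

7.94×10^-4 M


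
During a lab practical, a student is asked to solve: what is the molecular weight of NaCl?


M(NaCl) = 1×22.99 + 1×35.45
= 22.99 + 35.45
= 58.44 g/mol

58.44 g/mol


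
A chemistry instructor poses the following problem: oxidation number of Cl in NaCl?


halide: -1
Oxidation number: -1

-1


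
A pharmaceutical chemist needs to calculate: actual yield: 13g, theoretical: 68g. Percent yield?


% yield = actual/theoretical × 100
= 13/68 × 100
= 19.12%

19.12%


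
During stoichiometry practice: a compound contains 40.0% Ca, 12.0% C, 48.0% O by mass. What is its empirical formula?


Assume 100 g sample. Moles of each element:
  Ca: 40.0/40.08 = 0.998 mol
  C: 12.0/12.01 = 0.999 mol
  O: 48.0/16.0 = 3.0 mol
Divide by smallest (0.998):
  Ca: 0.998/0.998 = 1.0
  C: 0.999/0.998 = 1.0
  O: 3.0/0.998 = 3.01
Empirical formula: CaCO3

CaCO3


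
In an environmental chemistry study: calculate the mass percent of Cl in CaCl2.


M(CaCl2) = 1×40.08 + 2×35.45 = 110.98 g/mol
Mass of Cl = 2 × 35.45 = 70.90 g/mol
% Cl = 70.90/110.98 × 100 = 63.89%

63.89%


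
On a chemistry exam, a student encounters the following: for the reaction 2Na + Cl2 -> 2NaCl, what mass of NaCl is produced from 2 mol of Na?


Mole ratio NaCl:Na = 2:2
n(NaCl) = 2 × 2/2 = 2.000 mol
mass = 2.000 × 58.44 = 116.88 g

116.88 g


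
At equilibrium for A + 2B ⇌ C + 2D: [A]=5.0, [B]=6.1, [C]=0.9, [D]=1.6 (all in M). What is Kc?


Kc = [C][D]^2/([A][B]^2)
= (0.9^1 × 1.6^2)/(5.0^1 × 6.1^2)
= 2.304/186.05
= 0.01238

0.01238


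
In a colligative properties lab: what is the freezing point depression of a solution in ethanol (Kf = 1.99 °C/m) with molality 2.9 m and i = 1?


ΔTf = Kf × m × i
= 1.99 × 2.9 × 1
= 5.771 °C

5.771 °C


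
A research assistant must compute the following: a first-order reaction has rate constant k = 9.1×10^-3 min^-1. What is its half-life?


t½ = ln2/k = 0.693147/(9.1×10^-3 min^-1)
= 76.17 min

76.17 min


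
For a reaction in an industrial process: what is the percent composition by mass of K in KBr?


M(KBr) = 1×39.1 + 1×79.9 = 119.00 g/mol
Mass of K = 1 × 39.1 = 39.10 g/mol
% K = 39.10/119.00 × 100 = 32.86%

32.86%


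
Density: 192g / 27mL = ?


ρ = mass/volume
= 192/27
= 7.111 g/mL

7.111 g/mL


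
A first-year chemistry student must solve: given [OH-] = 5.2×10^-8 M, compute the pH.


pOH = -log10([OH-]) = -log10(5.2×10^-8)
= 8 - log10(5.2) = 7.28
pH = 14 - pOH = 14 - 7.28 = 6.72

6.72


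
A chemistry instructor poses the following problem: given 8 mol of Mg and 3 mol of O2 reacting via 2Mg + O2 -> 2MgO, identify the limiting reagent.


Mole ratio available / coefficient:
  Mg: 8/2 = 4.000
  O2: 3/1 = 3.000
Smaller ratio is limiting.

O2


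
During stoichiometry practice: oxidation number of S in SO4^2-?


x + 4(-2) = -2, so x = +6
Oxidation number: +6

+6


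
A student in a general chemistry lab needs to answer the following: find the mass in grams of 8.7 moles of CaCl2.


M(CaCl2) = 110.98 g/mol
mass = n × M = 8.7 × 110.98 = 965.53 g

965.53 g


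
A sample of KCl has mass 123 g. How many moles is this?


M(KCl) = 74.55 g/mol
n = mass/M = 123/74.55 = 1.6499 mol

1.6499 mol


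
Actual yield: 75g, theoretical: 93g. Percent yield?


% yield = actual/theoretical × 100
= 75/93 × 100
= 80.65%

80.65%


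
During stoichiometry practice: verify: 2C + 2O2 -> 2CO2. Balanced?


Equation: 2C + 2O2 -> 2CO2
Check atoms: C: 2=2, O: 4=4
Balanced

Yes, balanced


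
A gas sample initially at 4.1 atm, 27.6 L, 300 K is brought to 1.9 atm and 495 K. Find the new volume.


P1V1/T1 = P2V2/T2
V2 = P1V1T2/(T1P2)
= 4.1×27.6×495/(300×1.9)
= 98.271 L

98.271 L


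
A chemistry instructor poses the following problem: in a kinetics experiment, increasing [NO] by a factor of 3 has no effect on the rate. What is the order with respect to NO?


rate ∝ [NO]^n
rate ∝ [NO]^0
Order in NO: 0

0


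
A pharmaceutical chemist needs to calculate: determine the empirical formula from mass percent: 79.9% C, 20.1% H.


Assume 100 g sample. Moles of each element:
  C: 79.9/12.01 = 6.653 mol
  H: 20.1/1.008 = 19.94 mol
Divide by smallest (6.653):
  C: 6.653/6.653 = 1.0
  H: 19.94/6.653 = 3.0
Empirical formula: CH3

CH3


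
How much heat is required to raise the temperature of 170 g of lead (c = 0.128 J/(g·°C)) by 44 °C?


q = mcΔT = 170 × 0.128 × 44
= 957.44 J

957.44 J


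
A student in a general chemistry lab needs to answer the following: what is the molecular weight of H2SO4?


M(H2SO4) = 2×1.008 + 1×32.07 + 4×16.0
= 2.02 + 32.07 + 64.0
= 98.09 g/mol

98.09 g/mol


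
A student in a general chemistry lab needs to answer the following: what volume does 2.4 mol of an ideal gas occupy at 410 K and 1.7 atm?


PV = nRT  (R = 0.08206 L·atm/(mol·K))
V = nRT/P = 2.4×0.08206×410/1.7
= 47.498 L

47.498 L


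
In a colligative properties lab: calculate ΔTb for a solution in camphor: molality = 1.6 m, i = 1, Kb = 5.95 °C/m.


ΔTb = Kb × m × i
= 5.95 × 1.6 × 1
= 9.52 °C

9.52 °C


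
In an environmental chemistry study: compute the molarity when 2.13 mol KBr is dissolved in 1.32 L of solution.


M = n/V = 2.13/1.32 = 1.614 mol/L

1.614 M


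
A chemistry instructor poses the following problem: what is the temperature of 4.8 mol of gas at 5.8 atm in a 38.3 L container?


PV = nRT  (R = 0.08206 L·atm/(mol·K))
T = PV/(nR) = 5.8×38.3/(4.8×0.08206)
= 222.14/0.393888
= 563.97 K

563.97 K


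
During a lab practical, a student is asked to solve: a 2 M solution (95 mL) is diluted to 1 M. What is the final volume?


C1V1 = C2V2
2 × 95 = 1 × V2
V2 = 190/1 = 190.0 mL

190.0 mL


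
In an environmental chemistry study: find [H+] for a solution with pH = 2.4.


[H+] = 10^(-pH) = 10^(-2.4)
= 3.98×10^-3 M

3.98×10^-3 M


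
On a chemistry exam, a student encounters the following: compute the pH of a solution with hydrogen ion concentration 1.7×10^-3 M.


pH = -log10([H+]) = -log10(1.7×10^-3)
= 3 - log10(1.7)
= 3 - 0.23
= 2.77

2.77


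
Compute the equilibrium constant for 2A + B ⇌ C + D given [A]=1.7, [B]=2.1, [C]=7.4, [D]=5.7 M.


Kc = [C][D]/([A]^2[B])
= (7.4^1 × 5.7^1)/(1.7^2 × 2.1^1)
= 42.18/6.069
= 6.950

6.950


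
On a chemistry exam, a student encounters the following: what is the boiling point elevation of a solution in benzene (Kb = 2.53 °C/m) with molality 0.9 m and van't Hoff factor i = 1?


ΔTb = Kb × m × i
= 2.53 × 0.9 × 1
= 2.277 °C

2.277 °C


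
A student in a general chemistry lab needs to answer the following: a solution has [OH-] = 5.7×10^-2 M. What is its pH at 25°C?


pOH = -log10([OH-]) = -log10(5.7×10^-2)
= 2 - log10(5.7) = 1.24
pH = 14 - pOH = 14 - 1.24 = 12.76

12.76


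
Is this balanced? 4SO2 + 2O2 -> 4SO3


Equation: 4SO2 + 2O2 -> 4SO3
Check atoms: O: 12=12, S: 4=4
Balanced

Yes, balanced


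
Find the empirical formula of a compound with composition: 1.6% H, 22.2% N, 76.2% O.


Assume 100 g sample. Moles of each element:
  H: 1.6/1.008 = 1.587 mol
  N: 22.2/14.01 = 1.585 mol
  O: 76.2/16.0 = 4.763 mol
Divide by smallest (1.585):
  H: 1.587/1.585 = 1.0
  N: 1.585/1.585 = 1.0
  O: 4.763/1.585 = 3.01
Empirical formula: HNO3

HNO3


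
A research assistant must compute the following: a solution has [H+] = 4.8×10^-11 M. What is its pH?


pH = -log10([H+]) = -log10(4.8×10^-11)
= 11 - log10(4.8)
= 11 - 0.68
= 10.32

10.32


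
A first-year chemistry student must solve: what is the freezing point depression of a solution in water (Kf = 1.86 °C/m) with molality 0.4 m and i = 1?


ΔTf = Kf × m × i
= 1.86 × 0.4 × 1
= 0.744 °C

0.744 °C


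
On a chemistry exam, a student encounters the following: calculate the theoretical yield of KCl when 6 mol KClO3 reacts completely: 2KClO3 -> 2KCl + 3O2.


Mole ratio KCl:KClO3 = 2:2
n(KCl) = 6 × 2/2 = 6.000 mol
mass = 6.000 × 74.55 = 447.3 g

447.3 g


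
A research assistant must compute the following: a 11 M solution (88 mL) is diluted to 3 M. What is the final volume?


C1V1 = C2V2
11 × 88 = 3 × V2
V2 = 968/3 = 322.67 mL

322.67 mL


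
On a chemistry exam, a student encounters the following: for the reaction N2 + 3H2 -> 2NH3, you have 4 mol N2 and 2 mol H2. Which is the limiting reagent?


Mole ratio available / coefficient:
  N2: 4/1 = 4.000
  H2: 2/3 = 0.667
Smaller ratio is limiting.

H2


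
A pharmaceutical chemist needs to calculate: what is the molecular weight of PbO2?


M(PbO2) = 1×207.2 + 2×16.0
= 207.2 + 32.0
= 239.2 g/mol

239.2 g/mol
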